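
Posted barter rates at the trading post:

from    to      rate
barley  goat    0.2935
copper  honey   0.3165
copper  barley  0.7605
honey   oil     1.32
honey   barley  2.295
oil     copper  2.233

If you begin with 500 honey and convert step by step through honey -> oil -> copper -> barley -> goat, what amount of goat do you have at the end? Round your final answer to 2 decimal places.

328.96

500 honey × 1.32 = 660 oil
660 oil × 2.233 = 1473.78 copper
1473.78 copper × 0.7605 = 1120.80969 barley
1120.80969 barley × 0.2935 = 328.957644015 goat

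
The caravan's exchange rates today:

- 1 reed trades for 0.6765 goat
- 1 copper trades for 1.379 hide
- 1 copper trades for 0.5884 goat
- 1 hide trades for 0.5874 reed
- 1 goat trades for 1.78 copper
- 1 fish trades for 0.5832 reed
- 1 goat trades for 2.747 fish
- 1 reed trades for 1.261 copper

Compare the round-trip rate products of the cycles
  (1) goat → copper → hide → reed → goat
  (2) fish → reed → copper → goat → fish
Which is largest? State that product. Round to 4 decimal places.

1.1887

(1) 1.78 × 1.379 × 0.5874 × 0.6765 = 0.97541
(2) 0.5832 × 1.261 × 0.5884 × 2.747 = 1.18868
Highest is cycle (2) at 1.1887 (>1, arbitrage).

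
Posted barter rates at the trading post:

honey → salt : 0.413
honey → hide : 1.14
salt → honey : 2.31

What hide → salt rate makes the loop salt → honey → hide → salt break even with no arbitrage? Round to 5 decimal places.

Known legs of the cycle: 2.31 × 1.14 = 2.6334
For no arbitrage the full-cycle product must be 1, so the missing rate is 1 / 2.6334 ≈ 0.3797372.

0.37974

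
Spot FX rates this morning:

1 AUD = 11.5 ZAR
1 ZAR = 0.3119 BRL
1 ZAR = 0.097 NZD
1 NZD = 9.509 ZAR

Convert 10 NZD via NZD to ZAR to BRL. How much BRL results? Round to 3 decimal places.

10 NZD × 9.509 = 95.09 ZAR
95.09 ZAR × 0.3119 = 29.658571 BRL

29.659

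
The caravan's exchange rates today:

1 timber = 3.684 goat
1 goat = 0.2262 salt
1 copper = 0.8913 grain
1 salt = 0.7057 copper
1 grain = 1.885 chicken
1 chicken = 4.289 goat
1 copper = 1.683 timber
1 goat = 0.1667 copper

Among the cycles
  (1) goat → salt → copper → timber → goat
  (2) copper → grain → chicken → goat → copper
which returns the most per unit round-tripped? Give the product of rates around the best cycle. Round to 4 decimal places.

(1) 0.2262 × 0.7057 × 1.683 × 3.684 = 0.98973
(2) 0.8913 × 1.885 × 4.289 × 0.1667 = 1.20123
Highest is cycle (2) at 1.2012 (>1, arbitrage).

1.2012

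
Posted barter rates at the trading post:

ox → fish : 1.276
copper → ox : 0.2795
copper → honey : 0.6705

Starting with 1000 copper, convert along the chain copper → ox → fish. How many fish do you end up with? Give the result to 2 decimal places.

1000 copper × 0.2795 = 279.5 ox
279.5 ox × 1.276 = 356.642 fish

356.64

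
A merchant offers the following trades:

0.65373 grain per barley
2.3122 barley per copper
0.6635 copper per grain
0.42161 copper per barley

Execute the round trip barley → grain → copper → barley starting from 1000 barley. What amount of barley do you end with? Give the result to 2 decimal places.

1000 barley × 0.65373 = 653.73 grain
653.73 grain × 0.6635 = 433.749855 copper
433.749855 copper × 2.3122 = 1002.916414731 barley

1002.92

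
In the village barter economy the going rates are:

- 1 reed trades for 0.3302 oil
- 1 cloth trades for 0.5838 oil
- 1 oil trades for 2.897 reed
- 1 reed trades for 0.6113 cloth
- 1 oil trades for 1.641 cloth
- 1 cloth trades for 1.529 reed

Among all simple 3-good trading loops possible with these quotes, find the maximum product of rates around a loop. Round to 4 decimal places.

1.0339

reed→cloth→oil→reed: 0.6113 × 0.5838 × 2.897 = 1.03387
reed→oil→cloth→reed: 0.3302 × 1.641 × 1.529 = 0.82850
Maximum is reed→cloth→oil→reed at 1.0339; arbitrage exists.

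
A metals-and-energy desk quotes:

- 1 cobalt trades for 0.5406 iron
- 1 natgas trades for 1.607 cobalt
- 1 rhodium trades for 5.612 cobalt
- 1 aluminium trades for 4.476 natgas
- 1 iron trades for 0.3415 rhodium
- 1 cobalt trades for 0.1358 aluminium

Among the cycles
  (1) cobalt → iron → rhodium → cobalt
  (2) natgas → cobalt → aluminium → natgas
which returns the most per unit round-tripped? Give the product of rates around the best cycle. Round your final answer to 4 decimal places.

(1) 0.5406 × 0.3415 × 5.612 = 1.03606
(2) 1.607 × 0.1358 × 4.476 = 0.97680
Highest is cycle (1) at 1.0361 (>1, arbitrage).

1.0361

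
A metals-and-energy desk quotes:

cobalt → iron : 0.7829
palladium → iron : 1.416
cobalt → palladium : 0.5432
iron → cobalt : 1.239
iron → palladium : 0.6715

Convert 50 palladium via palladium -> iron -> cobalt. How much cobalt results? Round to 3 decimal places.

50 palladium × 1.416 = 70.8 iron
70.8 iron × 1.239 = 87.7212 cobalt

87.721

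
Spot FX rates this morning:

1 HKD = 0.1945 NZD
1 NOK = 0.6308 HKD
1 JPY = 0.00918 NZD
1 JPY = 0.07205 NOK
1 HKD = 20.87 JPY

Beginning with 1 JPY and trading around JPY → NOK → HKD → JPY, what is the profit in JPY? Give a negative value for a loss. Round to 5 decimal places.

1 JPY × 0.07205 = 0.07205 NOK
0.07205 NOK × 0.6308 = 0.04544914 HKD
0.04544914 HKD × 20.87 = 0.9485235518 JPY
Net change: 0.9485235518 − 1 = -0.0514764482 JPY

-0.05148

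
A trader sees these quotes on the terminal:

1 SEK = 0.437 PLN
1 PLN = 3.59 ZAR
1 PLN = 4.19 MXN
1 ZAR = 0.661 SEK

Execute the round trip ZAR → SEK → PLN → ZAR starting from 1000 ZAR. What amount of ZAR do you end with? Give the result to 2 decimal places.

1037.00

1000 ZAR × 0.661 = 661 SEK
661 SEK × 0.437 = 288.857 PLN
288.857 PLN × 3.59 = 1036.99663 ZAR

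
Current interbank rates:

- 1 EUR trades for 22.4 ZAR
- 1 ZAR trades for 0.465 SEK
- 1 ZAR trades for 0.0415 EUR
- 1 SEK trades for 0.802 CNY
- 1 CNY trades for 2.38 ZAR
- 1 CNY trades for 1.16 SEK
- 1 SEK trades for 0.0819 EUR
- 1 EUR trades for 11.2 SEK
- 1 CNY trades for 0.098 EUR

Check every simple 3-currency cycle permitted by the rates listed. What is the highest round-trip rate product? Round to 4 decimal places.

0.8876

SEK→CNY→ZAR→SEK: 0.802 × 2.38 × 0.465 = 0.88757
SEK→CNY→EUR→SEK: 0.802 × 0.098 × 11.2 = 0.88028
SEK→EUR→ZAR→SEK: 0.0819 × 22.4 × 0.465 = 0.85307
Maximum is SEK→CNY→ZAR→SEK at 0.8876; no arbitrage — every cycle loses value.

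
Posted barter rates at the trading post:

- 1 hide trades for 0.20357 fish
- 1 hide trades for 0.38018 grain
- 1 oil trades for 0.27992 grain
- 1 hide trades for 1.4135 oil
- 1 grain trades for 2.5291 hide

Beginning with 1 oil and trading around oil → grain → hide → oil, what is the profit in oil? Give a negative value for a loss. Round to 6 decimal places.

0.000681

1 oil × 0.27992 = 0.27992 grain
0.27992 grain × 2.5291 = 0.707945672 hide
0.707945672 hide × 1.4135 = 1.000681207372 oil
Net change: 1.000681207372 − 1 = 0.000681207372 oil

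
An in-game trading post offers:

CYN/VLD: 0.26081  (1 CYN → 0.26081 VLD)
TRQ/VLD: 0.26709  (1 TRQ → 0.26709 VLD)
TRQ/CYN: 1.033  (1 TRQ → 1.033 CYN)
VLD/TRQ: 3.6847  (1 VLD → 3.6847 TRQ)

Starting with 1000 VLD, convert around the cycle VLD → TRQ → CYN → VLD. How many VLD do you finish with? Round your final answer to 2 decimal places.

992.72

1000 VLD × 3.6847 = 3684.7 TRQ
3684.7 TRQ × 1.033 = 3806.2951 CYN
3806.2951 CYN × 0.26081 = 992.719825031 VLD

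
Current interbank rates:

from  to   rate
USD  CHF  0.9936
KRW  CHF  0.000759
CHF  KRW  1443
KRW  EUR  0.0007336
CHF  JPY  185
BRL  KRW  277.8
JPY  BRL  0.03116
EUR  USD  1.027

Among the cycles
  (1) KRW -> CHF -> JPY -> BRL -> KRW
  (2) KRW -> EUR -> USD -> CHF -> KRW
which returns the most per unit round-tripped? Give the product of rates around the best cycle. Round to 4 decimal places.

(1) 0.000759 × 185 × 0.03116 × 277.8 = 1.21547
(2) 0.0007336 × 1.027 × 0.9936 × 1443 = 1.08021
Highest is cycle (1) at 1.2155 (>1, arbitrage).

1.2155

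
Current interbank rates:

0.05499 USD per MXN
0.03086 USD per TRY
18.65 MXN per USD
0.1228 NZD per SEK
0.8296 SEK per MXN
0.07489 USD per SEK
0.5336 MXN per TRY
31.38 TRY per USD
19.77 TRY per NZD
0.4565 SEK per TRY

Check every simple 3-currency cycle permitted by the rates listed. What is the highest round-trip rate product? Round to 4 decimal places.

MXN→SEK→USD→MXN: 0.8296 × 0.07489 × 18.65 = 1.15870
TRY→SEK→NZD→TRY: 0.4565 × 0.1228 × 19.77 = 1.10827
TRY→SEK→USD→TRY: 0.4565 × 0.07489 × 31.38 = 1.07280
TRY→MXN→USD→TRY: 0.5336 × 0.05499 × 31.38 = 0.92077
Maximum is MXN→SEK→USD→MXN at 1.1587; arbitrage exists.

1.1587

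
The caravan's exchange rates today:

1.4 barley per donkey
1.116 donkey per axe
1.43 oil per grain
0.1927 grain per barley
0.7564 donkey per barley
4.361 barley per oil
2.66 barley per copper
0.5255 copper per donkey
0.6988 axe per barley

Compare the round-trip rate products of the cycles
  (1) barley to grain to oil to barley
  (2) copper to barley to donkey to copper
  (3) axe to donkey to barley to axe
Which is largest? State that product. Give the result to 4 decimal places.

(1) 0.1927 × 1.43 × 4.361 = 1.20172
(2) 2.66 × 0.7564 × 0.5255 = 1.05732
(3) 1.116 × 1.4 × 0.6988 = 1.09181
Highest is cycle (1) at 1.2017 (>1, arbitrage).

1.2017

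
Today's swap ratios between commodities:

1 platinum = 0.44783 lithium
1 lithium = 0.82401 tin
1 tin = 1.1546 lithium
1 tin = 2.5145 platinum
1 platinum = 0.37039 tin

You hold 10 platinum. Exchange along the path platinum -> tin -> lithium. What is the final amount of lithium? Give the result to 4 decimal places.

4.2765

10 platinum × 0.37039 = 3.7039 tin
3.7039 tin × 1.1546 = 4.27652294 lithium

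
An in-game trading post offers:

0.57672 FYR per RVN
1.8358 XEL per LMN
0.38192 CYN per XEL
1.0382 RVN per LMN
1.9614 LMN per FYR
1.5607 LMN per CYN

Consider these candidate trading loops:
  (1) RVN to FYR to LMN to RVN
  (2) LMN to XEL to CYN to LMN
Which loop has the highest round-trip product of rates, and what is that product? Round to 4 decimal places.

1.1744

(1) 0.57672 × 1.9614 × 1.0382 = 1.17439
(2) 1.8358 × 0.38192 × 1.5607 = 1.09425
Highest is cycle (1) at 1.1744 (>1, arbitrage).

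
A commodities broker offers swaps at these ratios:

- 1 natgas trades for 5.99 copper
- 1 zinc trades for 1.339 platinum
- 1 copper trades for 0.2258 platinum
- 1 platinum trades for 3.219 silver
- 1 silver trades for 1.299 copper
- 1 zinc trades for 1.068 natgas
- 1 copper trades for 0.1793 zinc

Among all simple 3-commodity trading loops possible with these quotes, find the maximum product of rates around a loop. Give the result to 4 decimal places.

natgas→copper→zinc→natgas: 5.99 × 0.1793 × 1.068 = 1.14704
platinum→silver→copper→platinum: 3.219 × 1.299 × 0.2258 = 0.94418
Maximum is natgas→copper→zinc→natgas at 1.1470; arbitrage exists.

1.1470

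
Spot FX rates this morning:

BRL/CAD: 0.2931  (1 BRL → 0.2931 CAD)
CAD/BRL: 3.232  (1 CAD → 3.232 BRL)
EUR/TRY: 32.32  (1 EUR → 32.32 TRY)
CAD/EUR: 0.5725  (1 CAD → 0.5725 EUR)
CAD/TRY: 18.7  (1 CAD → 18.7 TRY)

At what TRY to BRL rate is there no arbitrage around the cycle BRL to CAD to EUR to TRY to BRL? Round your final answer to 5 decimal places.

Known legs of the cycle: 0.2931 × 0.5725 × 32.32 = 5.42328792
For no arbitrage the full-cycle product must be 1, so the missing rate is 1 / 5.42328792 ≈ 0.1843900.

0.18439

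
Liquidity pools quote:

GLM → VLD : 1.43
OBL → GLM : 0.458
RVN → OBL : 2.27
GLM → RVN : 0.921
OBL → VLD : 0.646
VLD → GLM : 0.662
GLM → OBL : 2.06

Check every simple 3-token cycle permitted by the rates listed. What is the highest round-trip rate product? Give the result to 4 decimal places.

0.9575

GLM→RVN→OBL→GLM: 0.921 × 2.27 × 0.458 = 0.95753
VLD→GLM→OBL→VLD: 0.662 × 2.06 × 0.646 = 0.88096
Maximum is GLM→RVN→OBL→GLM at 0.9575; no arbitrage — every cycle loses value.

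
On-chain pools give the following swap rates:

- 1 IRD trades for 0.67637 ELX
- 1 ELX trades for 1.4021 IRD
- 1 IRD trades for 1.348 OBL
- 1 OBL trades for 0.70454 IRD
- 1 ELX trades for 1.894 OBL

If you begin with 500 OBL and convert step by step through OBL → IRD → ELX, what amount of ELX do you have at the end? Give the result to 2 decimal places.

238.26

500 OBL × 0.70454 = 352.27 IRD
352.27 IRD × 0.67637 = 238.2648599 ELX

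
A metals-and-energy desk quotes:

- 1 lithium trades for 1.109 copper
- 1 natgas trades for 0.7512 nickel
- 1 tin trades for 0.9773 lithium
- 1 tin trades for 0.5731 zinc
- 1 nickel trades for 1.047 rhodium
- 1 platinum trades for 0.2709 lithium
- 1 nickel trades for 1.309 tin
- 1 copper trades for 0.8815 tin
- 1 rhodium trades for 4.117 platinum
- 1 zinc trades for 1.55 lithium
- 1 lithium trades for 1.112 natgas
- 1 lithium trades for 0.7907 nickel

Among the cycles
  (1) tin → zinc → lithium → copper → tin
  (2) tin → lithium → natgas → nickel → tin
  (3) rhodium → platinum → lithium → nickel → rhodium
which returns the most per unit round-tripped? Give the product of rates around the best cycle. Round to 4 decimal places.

1.0686

(1) 0.5731 × 1.55 × 1.109 × 0.8815 = 0.86839
(2) 0.9773 × 1.112 × 0.7512 × 1.309 = 1.06863
(3) 4.117 × 0.2709 × 0.7907 × 1.047 = 0.92331
Highest is cycle (2) at 1.0686 (>1, arbitrage).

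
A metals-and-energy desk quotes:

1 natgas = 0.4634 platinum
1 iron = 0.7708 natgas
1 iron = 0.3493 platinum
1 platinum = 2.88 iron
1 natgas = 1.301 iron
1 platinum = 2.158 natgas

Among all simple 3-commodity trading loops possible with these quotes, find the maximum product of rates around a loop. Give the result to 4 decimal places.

platinum→iron→natgas→platinum: 2.88 × 0.7708 × 0.4634 = 1.02870
platinum→natgas→iron→platinum: 2.158 × 1.301 × 0.3493 = 0.98068
Maximum is platinum→iron→natgas→platinum at 1.0287; arbitrage exists.

1.0287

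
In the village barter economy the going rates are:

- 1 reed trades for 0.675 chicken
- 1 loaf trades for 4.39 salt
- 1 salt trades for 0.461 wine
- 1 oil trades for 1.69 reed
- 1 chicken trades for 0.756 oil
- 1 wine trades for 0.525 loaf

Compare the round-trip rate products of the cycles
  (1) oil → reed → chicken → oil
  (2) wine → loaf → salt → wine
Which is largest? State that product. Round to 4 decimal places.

(1) 1.69 × 0.675 × 0.756 = 0.86241
(2) 0.525 × 4.39 × 0.461 = 1.06249
Highest is cycle (2) at 1.0625 (>1, arbitrage).

1.0625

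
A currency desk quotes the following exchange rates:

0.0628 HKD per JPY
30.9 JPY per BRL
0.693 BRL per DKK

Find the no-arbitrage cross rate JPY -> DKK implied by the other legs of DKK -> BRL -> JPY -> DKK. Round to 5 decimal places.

Known legs of the cycle: 0.693 × 30.9 = 21.4137
For no arbitrage the full-cycle product must be 1, so the missing rate is 1 / 21.4137 ≈ 0.0466991.

0.04670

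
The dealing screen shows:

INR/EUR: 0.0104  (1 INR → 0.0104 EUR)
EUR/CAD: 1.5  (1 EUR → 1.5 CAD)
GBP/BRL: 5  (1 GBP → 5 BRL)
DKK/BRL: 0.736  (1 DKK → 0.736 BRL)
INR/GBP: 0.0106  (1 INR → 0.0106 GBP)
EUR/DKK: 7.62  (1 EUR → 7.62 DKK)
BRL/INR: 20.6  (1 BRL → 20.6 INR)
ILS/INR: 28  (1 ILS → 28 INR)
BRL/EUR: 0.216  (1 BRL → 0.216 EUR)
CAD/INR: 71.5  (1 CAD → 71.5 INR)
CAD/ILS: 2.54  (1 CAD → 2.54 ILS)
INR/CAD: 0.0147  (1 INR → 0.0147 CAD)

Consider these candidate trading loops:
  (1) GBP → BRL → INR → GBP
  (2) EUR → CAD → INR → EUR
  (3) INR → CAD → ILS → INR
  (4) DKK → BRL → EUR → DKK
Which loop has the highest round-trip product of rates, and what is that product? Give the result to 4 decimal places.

1.2114

(1) 5 × 20.6 × 0.0106 = 1.09180
(2) 1.5 × 71.5 × 0.0104 = 1.11540
(3) 0.0147 × 2.54 × 28 = 1.04546
(4) 0.736 × 0.216 × 7.62 = 1.21140
Highest is cycle (4) at 1.2114 (>1, arbitrage).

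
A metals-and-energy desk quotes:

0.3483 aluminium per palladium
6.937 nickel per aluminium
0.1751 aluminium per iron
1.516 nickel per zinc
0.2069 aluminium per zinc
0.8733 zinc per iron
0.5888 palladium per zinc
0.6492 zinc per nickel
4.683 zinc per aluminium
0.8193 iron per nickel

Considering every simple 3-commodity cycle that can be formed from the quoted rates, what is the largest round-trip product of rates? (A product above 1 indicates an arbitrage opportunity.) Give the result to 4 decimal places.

zinc→nickel→iron→zinc: 1.516 × 0.8193 × 0.8733 = 1.08469
iron→aluminium→nickel→iron: 0.1751 × 6.937 × 0.8193 = 0.99518
palladium→aluminium→zinc→palladium: 0.3483 × 4.683 × 0.5888 = 0.96039
zinc→aluminium→nickel→zinc: 0.2069 × 6.937 × 0.6492 = 0.93177
Maximum is zinc→nickel→iron→zinc at 1.0847; arbitrage exists.

1.0847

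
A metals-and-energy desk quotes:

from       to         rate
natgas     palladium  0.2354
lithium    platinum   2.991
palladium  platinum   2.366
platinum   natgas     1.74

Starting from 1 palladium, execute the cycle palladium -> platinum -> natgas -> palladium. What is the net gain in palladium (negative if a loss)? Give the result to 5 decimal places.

-0.03090

1 palladium × 2.366 = 2.366 platinum
2.366 platinum × 1.74 = 4.11684 natgas
4.11684 natgas × 0.2354 = 0.969104136 palladium
Net change: 0.969104136 − 1 = -0.030895864 palladium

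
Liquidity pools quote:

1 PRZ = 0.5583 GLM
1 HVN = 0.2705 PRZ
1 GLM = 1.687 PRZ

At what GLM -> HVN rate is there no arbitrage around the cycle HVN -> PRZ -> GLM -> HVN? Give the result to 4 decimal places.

Known legs of the cycle: 0.2705 × 0.5583 = 0.15102015
For no arbitrage the full-cycle product must be 1, so the missing rate is 1 / 0.15102015 ≈ 6.621633.

6.6216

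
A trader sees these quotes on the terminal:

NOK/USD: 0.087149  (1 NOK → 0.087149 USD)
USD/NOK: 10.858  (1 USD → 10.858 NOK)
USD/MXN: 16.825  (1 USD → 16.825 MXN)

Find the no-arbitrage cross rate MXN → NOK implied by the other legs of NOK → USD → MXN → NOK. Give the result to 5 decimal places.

0.68200

Known legs of the cycle: 0.087149 × 16.825 = 1.466281925
For no arbitrage the full-cycle product must be 1, so the missing rate is 1 / 1.466281925 ≈ 0.6819971.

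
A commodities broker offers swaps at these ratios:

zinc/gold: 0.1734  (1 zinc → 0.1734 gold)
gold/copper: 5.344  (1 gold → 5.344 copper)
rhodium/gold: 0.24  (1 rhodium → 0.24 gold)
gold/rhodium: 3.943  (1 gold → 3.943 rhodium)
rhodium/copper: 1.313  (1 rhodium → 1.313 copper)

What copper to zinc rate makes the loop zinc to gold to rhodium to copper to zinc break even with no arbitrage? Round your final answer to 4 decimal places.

1.1139

Known legs of the cycle: 0.1734 × 3.943 × 1.313 = 0.8977193706
For no arbitrage the full-cycle product must be 1, so the missing rate is 1 / 0.8977193706 ≈ 1.113934.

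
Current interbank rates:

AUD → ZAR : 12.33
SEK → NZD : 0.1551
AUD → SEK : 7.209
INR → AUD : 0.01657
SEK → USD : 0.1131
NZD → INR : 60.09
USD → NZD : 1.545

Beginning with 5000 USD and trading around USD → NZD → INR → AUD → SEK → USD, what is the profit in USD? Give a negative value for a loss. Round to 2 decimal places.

5000 USD × 1.545 = 7725 NZD
7725 NZD × 60.09 = 464195.25 INR
464195.25 INR × 0.01657 = 7691.7152925 AUD
7691.7152925 AUD × 7.209 = 55449.5755436325 SEK
55449.5755436325 SEK × 0.1131 = 6271.34699398483575 USD
Net change: 6271.34699398483575 − 5000 = 1271.34699398483575 USD

1271.35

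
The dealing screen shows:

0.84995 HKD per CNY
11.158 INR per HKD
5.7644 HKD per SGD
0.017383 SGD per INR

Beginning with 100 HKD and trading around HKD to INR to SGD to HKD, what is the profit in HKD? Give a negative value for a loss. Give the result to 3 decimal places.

100 HKD × 11.158 = 1115.8 INR
1115.8 INR × 0.017383 = 19.3959514 SGD
19.3959514 SGD × 5.7644 = 111.80602225016 HKD
Net change: 111.80602225016 − 100 = 11.80602225016 HKD

11.806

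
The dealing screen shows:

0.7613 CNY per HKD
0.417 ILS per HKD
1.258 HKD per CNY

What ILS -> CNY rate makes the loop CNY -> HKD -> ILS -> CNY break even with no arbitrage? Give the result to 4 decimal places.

1.9063

Known legs of the cycle: 1.258 × 0.417 = 0.524586
For no arbitrage the full-cycle product must be 1, so the missing rate is 1 / 0.524586 ≈ 1.906265.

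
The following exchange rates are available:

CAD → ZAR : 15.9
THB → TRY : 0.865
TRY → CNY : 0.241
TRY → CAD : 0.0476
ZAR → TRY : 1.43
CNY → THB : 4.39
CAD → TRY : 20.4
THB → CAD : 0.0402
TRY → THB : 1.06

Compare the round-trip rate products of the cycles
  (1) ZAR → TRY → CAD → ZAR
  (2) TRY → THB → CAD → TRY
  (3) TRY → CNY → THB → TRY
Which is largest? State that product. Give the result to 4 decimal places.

1.0823

(1) 1.43 × 0.0476 × 15.9 = 1.08228
(2) 1.06 × 0.0402 × 20.4 = 0.86928
(3) 0.241 × 4.39 × 0.865 = 0.91516
Highest is cycle (1) at 1.0823 (>1, arbitrage).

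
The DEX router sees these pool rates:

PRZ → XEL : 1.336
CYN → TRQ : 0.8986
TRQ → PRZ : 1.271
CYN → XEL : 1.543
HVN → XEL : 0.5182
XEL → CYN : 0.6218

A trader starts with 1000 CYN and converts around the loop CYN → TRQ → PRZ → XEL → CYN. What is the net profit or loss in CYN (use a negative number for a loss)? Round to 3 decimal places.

-51.212

1000 CYN × 0.8986 = 898.6 TRQ
898.6 TRQ × 1.271 = 1142.1206 PRZ
1142.1206 PRZ × 1.336 = 1525.8731216 XEL
1525.8731216 XEL × 0.6218 = 948.78790701088 CYN
Net change: 948.78790701088 − 1000 = -51.21209298912 CYN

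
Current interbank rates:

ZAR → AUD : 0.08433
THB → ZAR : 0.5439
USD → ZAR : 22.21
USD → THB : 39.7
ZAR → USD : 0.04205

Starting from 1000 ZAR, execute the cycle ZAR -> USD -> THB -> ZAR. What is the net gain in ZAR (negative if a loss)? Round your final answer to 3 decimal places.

1000 ZAR × 0.04205 = 42.05 USD
42.05 USD × 39.7 = 1669.385 THB
1669.385 THB × 0.5439 = 907.9785015 ZAR
Net change: 907.9785015 − 1000 = -92.0214985 ZAR

-92.021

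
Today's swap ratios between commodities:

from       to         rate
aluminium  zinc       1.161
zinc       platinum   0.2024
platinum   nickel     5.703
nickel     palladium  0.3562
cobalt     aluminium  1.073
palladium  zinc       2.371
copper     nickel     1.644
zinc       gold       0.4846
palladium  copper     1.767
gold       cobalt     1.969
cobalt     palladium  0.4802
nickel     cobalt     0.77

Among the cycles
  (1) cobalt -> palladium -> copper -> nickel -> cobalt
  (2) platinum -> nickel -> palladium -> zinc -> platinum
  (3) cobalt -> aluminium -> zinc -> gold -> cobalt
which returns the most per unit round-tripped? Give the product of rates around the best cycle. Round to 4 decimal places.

(1) 0.4802 × 1.767 × 1.644 × 0.77 = 1.07412
(2) 5.703 × 0.3562 × 2.371 × 0.2024 = 0.97485
(3) 1.073 × 1.161 × 0.4846 × 1.969 = 1.18867
Highest is cycle (3) at 1.1887 (>1, arbitrage).

1.1887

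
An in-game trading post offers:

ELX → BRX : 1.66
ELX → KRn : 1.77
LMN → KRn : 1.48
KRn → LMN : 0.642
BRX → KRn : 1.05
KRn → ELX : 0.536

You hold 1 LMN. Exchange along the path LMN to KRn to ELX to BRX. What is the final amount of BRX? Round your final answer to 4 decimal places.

1 LMN × 1.48 = 1.48 KRn
1.48 KRn × 0.536 = 0.79328 ELX
0.79328 ELX × 1.66 = 1.3168448 BRX

1.3168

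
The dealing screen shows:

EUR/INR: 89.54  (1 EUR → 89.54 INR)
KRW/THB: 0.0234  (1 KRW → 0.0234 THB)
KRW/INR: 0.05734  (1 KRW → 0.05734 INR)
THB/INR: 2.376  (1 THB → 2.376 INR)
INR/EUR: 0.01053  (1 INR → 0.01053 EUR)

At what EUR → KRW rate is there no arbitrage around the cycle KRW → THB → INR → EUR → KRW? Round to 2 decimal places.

1708.08

Known legs of the cycle: 0.0234 × 2.376 × 0.01053 = 0.000585451152
For no arbitrage the full-cycle product must be 1, so the missing rate is 1 / 0.000585451152 ≈ 1708.0844.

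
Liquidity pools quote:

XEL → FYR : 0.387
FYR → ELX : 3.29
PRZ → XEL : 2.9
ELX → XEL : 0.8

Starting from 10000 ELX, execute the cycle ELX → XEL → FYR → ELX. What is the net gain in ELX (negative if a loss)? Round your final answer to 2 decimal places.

10000 ELX × 0.8 = 8000 XEL
8000 XEL × 0.387 = 3096 FYR
3096 FYR × 3.29 = 10185.84 ELX
Net change: 10185.84 − 10000 = 185.84 ELX

185.84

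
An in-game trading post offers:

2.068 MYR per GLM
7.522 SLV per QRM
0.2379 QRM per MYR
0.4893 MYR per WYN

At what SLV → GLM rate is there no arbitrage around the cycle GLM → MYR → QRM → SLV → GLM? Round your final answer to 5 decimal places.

Known legs of the cycle: 2.068 × 0.2379 × 7.522 = 3.7006524984
For no arbitrage the full-cycle product must be 1, so the missing rate is 1 / 3.7006524984 ≈ 0.2702226.

0.27022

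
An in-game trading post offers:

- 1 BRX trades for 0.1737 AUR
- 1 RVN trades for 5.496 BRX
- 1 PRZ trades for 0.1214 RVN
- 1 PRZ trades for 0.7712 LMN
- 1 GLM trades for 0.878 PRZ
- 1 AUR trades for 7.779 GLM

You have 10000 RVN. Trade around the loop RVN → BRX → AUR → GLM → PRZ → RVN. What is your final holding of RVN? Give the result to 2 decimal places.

7915.59

10000 RVN × 5.496 = 54960 BRX
54960 BRX × 0.1737 = 9546.552 AUR
9546.552 AUR × 7.779 = 74262.628008 GLM
74262.628008 GLM × 0.878 = 65202.587391024 PRZ
65202.587391024 PRZ × 0.1214 = 7915.5941092703136 RVN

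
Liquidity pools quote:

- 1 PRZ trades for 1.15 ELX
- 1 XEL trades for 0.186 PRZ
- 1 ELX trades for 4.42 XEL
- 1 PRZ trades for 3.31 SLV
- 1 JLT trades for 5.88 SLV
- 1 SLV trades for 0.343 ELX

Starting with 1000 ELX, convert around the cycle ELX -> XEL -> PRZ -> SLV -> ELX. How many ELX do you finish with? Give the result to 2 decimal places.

933.38

1000 ELX × 4.42 = 4420 XEL
4420 XEL × 0.186 = 822.12 PRZ
822.12 PRZ × 3.31 = 2721.2172 SLV
2721.2172 SLV × 0.343 = 933.3774996 ELX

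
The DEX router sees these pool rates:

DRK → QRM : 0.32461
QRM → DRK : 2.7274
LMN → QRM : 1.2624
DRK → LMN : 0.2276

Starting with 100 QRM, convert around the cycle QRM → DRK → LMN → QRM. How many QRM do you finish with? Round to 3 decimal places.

78.364

100 QRM × 2.7274 = 272.74 DRK
272.74 DRK × 0.2276 = 62.075624 LMN
62.075624 LMN × 1.2624 = 78.3642677376 QRM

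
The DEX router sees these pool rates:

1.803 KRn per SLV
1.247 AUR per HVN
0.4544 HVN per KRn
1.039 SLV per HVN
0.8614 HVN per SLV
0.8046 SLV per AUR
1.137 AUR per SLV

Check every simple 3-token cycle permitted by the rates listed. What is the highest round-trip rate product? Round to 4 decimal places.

0.8643

SLV→HVN→AUR→SLV: 0.8614 × 1.247 × 0.8046 = 0.86427
SLV→KRn→HVN→SLV: 1.803 × 0.4544 × 1.039 = 0.85124
Maximum is SLV→HVN→AUR→SLV at 0.8643; no arbitrage — every cycle loses value.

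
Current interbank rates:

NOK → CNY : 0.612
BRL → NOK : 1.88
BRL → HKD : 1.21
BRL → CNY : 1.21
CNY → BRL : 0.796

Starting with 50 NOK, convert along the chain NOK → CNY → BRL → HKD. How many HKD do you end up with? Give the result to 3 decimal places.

50 NOK × 0.612 = 30.6 CNY
30.6 CNY × 0.796 = 24.3576 BRL
24.3576 BRL × 1.21 = 29.472696 HKD

29.473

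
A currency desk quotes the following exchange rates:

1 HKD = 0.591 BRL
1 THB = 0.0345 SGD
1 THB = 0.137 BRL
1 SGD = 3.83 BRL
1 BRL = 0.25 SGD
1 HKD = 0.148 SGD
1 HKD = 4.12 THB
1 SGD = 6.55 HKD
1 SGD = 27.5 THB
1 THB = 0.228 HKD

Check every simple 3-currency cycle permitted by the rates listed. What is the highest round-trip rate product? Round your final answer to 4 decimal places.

SGD→HKD→BRL→SGD: 6.55 × 0.591 × 0.25 = 0.96776
SGD→THB→BRL→SGD: 27.5 × 0.137 × 0.25 = 0.94188
SGD→HKD→THB→SGD: 6.55 × 4.12 × 0.0345 = 0.93102
SGD→THB→HKD→SGD: 27.5 × 0.228 × 0.148 = 0.92796
Maximum is SGD→HKD→BRL→SGD at 0.9678; no arbitrage — every cycle loses value.

0.9678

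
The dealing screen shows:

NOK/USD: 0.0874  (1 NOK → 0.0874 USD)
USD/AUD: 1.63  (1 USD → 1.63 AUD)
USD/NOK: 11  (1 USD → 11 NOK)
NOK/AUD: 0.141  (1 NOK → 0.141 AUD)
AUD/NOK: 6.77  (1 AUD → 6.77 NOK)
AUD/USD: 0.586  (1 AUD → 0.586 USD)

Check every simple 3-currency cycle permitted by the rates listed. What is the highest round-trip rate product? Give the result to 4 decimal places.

AUD→NOK→USD→AUD: 6.77 × 0.0874 × 1.63 = 0.96447
AUD→USD→NOK→AUD: 0.586 × 11 × 0.141 = 0.90889
Maximum is AUD→NOK→USD→AUD at 0.9645; no arbitrage — every cycle loses value.

0.9645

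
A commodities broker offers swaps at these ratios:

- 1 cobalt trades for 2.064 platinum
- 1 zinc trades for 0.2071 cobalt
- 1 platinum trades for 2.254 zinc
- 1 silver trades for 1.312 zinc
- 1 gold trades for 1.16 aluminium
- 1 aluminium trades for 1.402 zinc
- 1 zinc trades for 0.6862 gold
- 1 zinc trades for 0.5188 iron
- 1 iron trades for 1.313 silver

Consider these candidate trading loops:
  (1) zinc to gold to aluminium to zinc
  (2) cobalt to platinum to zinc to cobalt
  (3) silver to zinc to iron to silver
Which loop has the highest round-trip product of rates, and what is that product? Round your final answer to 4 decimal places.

(1) 0.6862 × 1.16 × 1.402 = 1.11598
(2) 2.064 × 2.254 × 0.2071 = 0.96348
(3) 1.312 × 0.5188 × 1.313 = 0.89371
Highest is cycle (1) at 1.1160 (>1, arbitrage).

1.1160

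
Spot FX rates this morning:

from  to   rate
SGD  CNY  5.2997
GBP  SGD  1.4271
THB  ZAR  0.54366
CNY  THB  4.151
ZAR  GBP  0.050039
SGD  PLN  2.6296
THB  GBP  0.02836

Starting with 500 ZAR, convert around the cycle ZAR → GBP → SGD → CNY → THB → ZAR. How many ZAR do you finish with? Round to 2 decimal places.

500 ZAR × 0.050039 = 25.0195 GBP
25.0195 GBP × 1.4271 = 35.70532845 SGD
35.70532845 SGD × 5.2997 = 189.227529186465 CNY
189.227529186465 CNY × 4.151 = 785.483473653016215 THB
785.483473653016215 THB × 0.54366 = 427.0359452861987954469 ZAR

427.04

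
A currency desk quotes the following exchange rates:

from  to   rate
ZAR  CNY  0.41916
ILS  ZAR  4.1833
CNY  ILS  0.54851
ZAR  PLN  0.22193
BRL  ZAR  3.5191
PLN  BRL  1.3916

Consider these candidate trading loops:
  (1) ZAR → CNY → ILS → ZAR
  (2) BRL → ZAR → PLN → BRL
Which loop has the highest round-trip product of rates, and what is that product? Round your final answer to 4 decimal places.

(1) 0.41916 × 0.54851 × 4.1833 = 0.96180
(2) 3.5191 × 0.22193 × 1.3916 = 1.08683
Highest is cycle (2) at 1.0868 (>1, arbitrage).

1.0868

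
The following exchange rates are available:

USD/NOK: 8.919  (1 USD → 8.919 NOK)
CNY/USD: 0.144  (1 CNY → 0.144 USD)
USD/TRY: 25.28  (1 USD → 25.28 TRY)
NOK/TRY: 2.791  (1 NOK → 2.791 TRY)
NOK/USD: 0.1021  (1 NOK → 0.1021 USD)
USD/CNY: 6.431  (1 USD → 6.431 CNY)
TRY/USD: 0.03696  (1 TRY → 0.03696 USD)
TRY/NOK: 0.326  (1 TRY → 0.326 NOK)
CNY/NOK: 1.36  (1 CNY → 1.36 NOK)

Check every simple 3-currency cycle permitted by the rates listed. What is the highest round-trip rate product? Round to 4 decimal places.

NOK→TRY→USD→NOK: 2.791 × 0.03696 × 8.919 = 0.92004
NOK→USD→CNY→NOK: 0.1021 × 6.431 × 1.36 = 0.89298
NOK→USD→TRY→NOK: 0.1021 × 25.28 × 0.326 = 0.84143
Maximum is NOK→TRY→USD→NOK at 0.9200; no arbitrage — every cycle loses value.

0.9200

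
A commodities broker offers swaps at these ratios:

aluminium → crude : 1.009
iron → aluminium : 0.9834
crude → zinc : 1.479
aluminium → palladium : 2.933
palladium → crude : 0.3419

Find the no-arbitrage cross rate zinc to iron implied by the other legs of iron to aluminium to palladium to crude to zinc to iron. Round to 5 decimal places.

Known legs of the cycle: 0.9834 × 2.933 × 0.3419 × 1.479 = 1.45851043860522
For no arbitrage the full-cycle product must be 1, so the missing rate is 1 / 1.45851043860522 ≈ 0.6856310.

0.68563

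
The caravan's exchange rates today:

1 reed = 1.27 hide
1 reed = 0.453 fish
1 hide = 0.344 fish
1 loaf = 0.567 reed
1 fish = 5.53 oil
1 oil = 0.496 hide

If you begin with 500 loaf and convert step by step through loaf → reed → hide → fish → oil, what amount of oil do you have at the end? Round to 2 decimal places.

684.92

500 loaf × 0.567 = 283.5 reed
283.5 reed × 1.27 = 360.045 hide
360.045 hide × 0.344 = 123.85548 fish
123.85548 fish × 5.53 = 684.9208044 oil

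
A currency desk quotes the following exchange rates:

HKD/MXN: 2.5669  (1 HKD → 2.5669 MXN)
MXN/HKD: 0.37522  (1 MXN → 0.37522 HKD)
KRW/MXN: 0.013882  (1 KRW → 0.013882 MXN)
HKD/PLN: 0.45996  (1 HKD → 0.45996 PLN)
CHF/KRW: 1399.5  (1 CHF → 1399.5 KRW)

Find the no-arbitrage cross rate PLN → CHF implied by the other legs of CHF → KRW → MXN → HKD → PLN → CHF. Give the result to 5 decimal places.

0.29824

Known legs of the cycle: 1399.5 × 0.013882 × 0.37522 × 0.45996 = 3.3529801879806408
For no arbitrage the full-cycle product must be 1, so the missing rate is 1 / 3.3529801879806408 ≈ 0.2982421.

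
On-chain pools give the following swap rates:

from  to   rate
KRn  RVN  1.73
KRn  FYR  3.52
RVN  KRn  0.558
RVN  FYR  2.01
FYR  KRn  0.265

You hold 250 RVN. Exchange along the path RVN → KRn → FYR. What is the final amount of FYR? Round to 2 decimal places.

491.04

250 RVN × 0.558 = 139.5 KRn
139.5 KRn × 3.52 = 491.04 FYR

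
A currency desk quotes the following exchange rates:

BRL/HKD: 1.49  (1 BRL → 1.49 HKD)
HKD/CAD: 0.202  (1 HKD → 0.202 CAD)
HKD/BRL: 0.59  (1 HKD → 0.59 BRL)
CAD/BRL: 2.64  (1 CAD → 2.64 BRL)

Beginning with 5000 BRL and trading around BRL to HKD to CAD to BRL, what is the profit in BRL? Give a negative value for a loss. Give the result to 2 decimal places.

-1027.06

5000 BRL × 1.49 = 7450 HKD
7450 HKD × 0.202 = 1504.9 CAD
1504.9 CAD × 2.64 = 3972.936 BRL
Net change: 3972.936 − 5000 = -1027.064 BRL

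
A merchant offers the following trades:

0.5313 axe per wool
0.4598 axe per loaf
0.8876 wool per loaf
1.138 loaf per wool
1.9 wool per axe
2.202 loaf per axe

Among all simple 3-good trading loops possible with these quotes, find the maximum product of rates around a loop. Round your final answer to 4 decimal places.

1.0384

axe→loaf→wool→axe: 2.202 × 0.8876 × 0.5313 = 1.03842
axe→wool→loaf→axe: 1.9 × 1.138 × 0.4598 = 0.99418
Maximum is axe→loaf→wool→axe at 1.0384; arbitrage exists.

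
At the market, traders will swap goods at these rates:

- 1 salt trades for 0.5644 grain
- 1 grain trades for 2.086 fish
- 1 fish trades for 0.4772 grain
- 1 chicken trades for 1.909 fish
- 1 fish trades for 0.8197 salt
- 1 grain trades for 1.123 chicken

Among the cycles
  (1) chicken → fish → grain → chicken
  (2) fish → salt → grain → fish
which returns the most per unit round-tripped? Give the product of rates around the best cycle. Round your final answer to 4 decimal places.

(1) 1.909 × 0.4772 × 1.123 = 1.02302
(2) 0.8197 × 0.5644 × 2.086 = 0.96506
Highest is cycle (1) at 1.0230 (>1, arbitrage).

1.0230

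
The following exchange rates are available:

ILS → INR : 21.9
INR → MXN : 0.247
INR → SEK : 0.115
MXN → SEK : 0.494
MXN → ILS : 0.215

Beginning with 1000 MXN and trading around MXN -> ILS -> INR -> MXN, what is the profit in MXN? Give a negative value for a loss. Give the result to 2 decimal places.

1000 MXN × 0.215 = 215 ILS
215 ILS × 21.9 = 4708.5 INR
4708.5 INR × 0.247 = 1162.9995 MXN
Net change: 1162.9995 − 1000 = 162.9995 MXN

163.00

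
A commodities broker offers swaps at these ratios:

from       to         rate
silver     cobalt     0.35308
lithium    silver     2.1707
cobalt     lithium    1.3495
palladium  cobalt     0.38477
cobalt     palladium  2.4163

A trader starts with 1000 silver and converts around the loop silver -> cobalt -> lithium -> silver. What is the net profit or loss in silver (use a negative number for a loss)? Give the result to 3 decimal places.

34.298

1000 silver × 0.35308 = 353.08 cobalt
353.08 cobalt × 1.3495 = 476.48146 lithium
476.48146 lithium × 2.1707 = 1034.298305222 silver
Net change: 1034.298305222 − 1000 = 34.298305222 silver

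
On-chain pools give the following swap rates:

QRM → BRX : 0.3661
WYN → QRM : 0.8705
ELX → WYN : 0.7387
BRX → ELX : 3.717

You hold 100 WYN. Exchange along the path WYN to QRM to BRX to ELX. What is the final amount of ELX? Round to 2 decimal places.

100 WYN × 0.8705 = 87.05 QRM
87.05 QRM × 0.3661 = 31.869005 BRX
31.869005 BRX × 3.717 = 118.457091585 ELX

118.46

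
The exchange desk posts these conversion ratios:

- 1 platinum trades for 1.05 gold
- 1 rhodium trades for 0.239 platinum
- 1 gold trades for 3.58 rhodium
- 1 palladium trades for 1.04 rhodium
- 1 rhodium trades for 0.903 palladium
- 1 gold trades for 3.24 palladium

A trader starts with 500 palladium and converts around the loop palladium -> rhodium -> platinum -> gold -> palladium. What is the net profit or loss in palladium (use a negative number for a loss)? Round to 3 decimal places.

500 palladium × 1.04 = 520 rhodium
520 rhodium × 0.239 = 124.28 platinum
124.28 platinum × 1.05 = 130.494 gold
130.494 gold × 3.24 = 422.80056 palladium
Net change: 422.80056 − 500 = -77.19944 palladium

-77.199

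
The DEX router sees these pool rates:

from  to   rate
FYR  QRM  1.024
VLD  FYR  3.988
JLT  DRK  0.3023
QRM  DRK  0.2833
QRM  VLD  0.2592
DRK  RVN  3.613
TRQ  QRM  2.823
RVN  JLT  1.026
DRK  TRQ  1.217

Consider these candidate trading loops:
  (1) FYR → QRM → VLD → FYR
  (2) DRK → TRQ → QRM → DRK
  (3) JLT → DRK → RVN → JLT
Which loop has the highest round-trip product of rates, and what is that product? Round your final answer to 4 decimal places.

1.1206

(1) 1.024 × 0.2592 × 3.988 = 1.05850
(2) 1.217 × 2.823 × 0.2833 = 0.97330
(3) 0.3023 × 3.613 × 1.026 = 1.12061
Highest is cycle (3) at 1.1206 (>1, arbitrage).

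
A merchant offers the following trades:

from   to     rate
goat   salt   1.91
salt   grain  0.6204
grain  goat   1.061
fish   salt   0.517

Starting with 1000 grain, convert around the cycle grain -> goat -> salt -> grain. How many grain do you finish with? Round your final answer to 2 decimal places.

1257.25

1000 grain × 1.061 = 1061 goat
1061 goat × 1.91 = 2026.51 salt
2026.51 salt × 0.6204 = 1257.246804 grain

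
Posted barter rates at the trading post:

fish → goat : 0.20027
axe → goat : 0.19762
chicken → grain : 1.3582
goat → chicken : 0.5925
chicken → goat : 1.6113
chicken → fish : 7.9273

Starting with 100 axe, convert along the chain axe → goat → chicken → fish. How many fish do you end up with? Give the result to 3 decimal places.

92.821

100 axe × 0.19762 = 19.762 goat
19.762 goat × 0.5925 = 11.708985 chicken
11.708985 chicken × 7.9273 = 92.8206367905 fish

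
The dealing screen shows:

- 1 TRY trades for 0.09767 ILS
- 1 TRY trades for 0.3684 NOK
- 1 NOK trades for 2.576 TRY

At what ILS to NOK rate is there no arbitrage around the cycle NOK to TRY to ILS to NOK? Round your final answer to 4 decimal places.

Known legs of the cycle: 2.576 × 0.09767 = 0.25159792
For no arbitrage the full-cycle product must be 1, so the missing rate is 1 / 0.25159792 ≈ 3.974596.

3.9746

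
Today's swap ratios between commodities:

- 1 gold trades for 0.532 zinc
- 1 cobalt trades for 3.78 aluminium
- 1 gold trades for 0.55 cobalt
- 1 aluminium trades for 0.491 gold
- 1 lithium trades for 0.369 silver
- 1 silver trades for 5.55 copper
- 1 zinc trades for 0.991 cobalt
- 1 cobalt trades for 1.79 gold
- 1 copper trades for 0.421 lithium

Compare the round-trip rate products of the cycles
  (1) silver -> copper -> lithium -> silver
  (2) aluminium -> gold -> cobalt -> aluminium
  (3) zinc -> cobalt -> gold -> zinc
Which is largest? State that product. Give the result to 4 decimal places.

(1) 5.55 × 0.421 × 0.369 = 0.86219
(2) 0.491 × 0.55 × 3.78 = 1.02079
(3) 0.991 × 1.79 × 0.532 = 0.94371
Highest is cycle (2) at 1.0208 (>1, arbitrage).

1.0208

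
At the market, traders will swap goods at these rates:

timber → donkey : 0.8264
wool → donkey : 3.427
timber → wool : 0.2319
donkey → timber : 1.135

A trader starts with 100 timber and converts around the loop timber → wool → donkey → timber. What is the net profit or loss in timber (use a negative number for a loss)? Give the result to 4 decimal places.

-9.7991

100 timber × 0.2319 = 23.19 wool
23.19 wool × 3.427 = 79.47213 donkey
79.47213 donkey × 1.135 = 90.20086755 timber
Net change: 90.20086755 − 100 = -9.79913245 timber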